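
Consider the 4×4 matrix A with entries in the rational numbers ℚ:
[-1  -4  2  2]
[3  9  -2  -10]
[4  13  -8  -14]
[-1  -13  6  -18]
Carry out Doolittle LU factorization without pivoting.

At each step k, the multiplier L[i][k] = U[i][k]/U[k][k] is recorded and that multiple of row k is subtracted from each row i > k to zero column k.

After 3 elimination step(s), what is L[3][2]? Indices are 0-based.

Step 1: pivot at (0,0) is -1.
  row1 ← row1 − (-3)·row0  ⇒  L[1][0]=-3, U row1=(0, -3, 4, -4)
  row2 ← row2 − (-4)·row0  ⇒  L[2][0]=-4, U row2=(0, -3, 0, -6)
  row3 ← row3 − (1)·row0  ⇒  L[3][0]=1, U row3=(0, -9, 4, -20)
Step 2: pivot at (1,1) is -3.
  row2 ← row2 − (1)·row1  ⇒  L[2][1]=1, U row2=(0, 0, -4, -2)
  row3 ← row3 − (3)·row1  ⇒  L[3][1]=3, U row3=(0, 0, -8, -8)
Step 3: pivot at (2,2) is -4.
  row3 ← row3 − (2)·row2  ⇒  L[3][2]=2, U row3=(0, 0, 0, -4)

L[3][2] = 2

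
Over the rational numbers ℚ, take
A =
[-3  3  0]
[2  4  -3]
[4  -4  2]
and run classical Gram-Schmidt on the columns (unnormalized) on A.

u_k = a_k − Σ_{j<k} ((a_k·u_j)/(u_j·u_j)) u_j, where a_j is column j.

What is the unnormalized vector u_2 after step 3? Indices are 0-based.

u_2 = (24/25, 0, 18/25)

Step 1: u_0 = a_0 = (-3, 2, 4).
Step 2: u_1 = a_1 − (-17/29)·u_0 = (36/29, 150/29, -48/29).
Step 3: u_2 = a_2 − (2/29)·u_0 − (-91/150)·u_1 = (24/25, 0, 18/25).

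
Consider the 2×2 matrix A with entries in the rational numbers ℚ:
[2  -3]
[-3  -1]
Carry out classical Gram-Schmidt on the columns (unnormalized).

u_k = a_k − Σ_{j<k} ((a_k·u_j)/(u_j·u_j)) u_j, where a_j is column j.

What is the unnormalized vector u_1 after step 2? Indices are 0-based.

u_1 = (-33/13, -22/13)

Step 1: u_0 = a_0 = (2, -3).
Step 2: u_1 = a_1 − (-3/13)·u_0 = (-33/13, -22/13).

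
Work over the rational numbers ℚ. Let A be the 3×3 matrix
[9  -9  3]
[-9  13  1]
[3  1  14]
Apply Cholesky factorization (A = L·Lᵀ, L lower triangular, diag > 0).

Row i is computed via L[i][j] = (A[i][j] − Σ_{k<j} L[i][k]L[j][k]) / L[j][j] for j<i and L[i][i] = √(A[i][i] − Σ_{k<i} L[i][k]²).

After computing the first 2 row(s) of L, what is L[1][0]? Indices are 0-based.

L[1][0] = -3

Step 1: L[0][0] = √(9) = 3.
  L[1][0] = (-9) / L[0][0] = -3.
Step 2: L[1][1] = √(4) = 2.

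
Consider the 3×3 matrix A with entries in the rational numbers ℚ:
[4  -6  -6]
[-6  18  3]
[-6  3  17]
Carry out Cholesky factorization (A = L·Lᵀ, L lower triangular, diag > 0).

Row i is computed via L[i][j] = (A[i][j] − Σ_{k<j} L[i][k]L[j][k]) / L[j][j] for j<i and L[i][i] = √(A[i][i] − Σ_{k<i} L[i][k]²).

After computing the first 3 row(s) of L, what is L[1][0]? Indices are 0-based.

Step 1: L[0][0] = √(4) = 2.
  L[1][0] = (-6) / L[0][0] = -3.
Step 2: L[1][1] = √(9) = 3.
  L[2][0] = (-6) / L[0][0] = -3.
  L[2][1] = (-6) / L[1][1] = -2.
Step 3: L[2][2] = √(4) = 2.

L[1][0] = -3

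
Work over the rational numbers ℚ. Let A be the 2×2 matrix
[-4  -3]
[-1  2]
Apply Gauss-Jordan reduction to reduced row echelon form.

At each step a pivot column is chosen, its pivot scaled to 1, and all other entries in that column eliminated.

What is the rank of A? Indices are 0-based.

pivot(0,0)=-4: scale R0 → (1, 3/4)
  clear (1,0): R1 −= (-1)R0 → (0, 11/4)
pivot(1,1)=11/4: scale R1 → (0, 1)
  clear (0,1): R0 −= (3/4)R1 → (1, 0)

rank = 2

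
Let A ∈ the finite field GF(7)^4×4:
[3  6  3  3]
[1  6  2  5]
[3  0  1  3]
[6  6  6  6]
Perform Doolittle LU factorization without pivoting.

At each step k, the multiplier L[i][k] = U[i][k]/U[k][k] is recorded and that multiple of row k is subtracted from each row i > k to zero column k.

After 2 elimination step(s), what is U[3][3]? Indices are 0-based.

U[3][3] = 6

k=0: U[0][0]=3
  eliminate (1,0): mult=5, new row 1: (0, 4, 1, 4); set L[1][0]=5
  eliminate (2,0): mult=1, new row 2: (0, 1, 5, 0); set L[2][0]=1
  eliminate (3,0): mult=2, new row 3: (0, 1, 0, 0); set L[3][0]=2
k=1: U[1][1]=4
  eliminate (2,1): mult=2, new row 2: (0, 0, 3, 6); set L[2][1]=2
  eliminate (3,1): mult=2, new row 3: (0, 0, 5, 6); set L[3][1]=2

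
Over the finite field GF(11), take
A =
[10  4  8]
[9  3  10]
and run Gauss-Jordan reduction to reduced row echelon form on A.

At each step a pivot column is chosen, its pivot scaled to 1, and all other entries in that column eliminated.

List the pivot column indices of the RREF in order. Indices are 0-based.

pivot columns: 0, 1

step 1: normalize row 0 (÷10) = (1, 7, 3)
  row 1: subtract 9×row0 = (0, 6, 5)
step 2: normalize row 1 (÷6) = (0, 1, 10)
  row 0: subtract 7×row1 = (1, 0, 10)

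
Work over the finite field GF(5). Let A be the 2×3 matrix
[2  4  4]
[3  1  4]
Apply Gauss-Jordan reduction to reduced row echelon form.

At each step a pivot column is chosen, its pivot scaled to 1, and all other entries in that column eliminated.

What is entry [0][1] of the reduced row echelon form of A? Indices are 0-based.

[1] R0 /= 2  ⇒  (1, 2, 2)
     R1 -= 3·R0  ⇒  (0, 0, 3)
column 1 empty below row 1
[2] R1 /= 3  ⇒  (0, 0, 1)
     R0 -= 2·R1  ⇒  (1, 2, 0)

M[0][1] = 2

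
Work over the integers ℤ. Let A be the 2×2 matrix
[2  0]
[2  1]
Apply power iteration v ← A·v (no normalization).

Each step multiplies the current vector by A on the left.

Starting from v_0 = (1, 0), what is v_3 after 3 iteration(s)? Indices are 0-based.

v_0 = (1, 0).
v_1 = A·v_0 = (2, 2).
v_2 = A·v_1 = (4, 6).
v_3 = A·v_2 = (8, 14).

v_3 = (8, 14)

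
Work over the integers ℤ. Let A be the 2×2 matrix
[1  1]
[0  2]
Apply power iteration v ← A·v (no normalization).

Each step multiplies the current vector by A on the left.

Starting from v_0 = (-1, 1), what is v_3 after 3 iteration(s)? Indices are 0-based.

v_0 = (-1, 1).
v_1 = A·v_0 = (0, 2).
v_2 = A·v_1 = (2, 4).
v_3 = A·v_2 = (6, 8).

v_3 = (6, 8)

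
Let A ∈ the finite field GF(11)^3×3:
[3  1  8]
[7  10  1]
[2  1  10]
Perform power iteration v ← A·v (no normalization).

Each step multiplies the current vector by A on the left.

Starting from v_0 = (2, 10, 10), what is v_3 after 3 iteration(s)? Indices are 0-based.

v_3 = (2, 8, 6)

v_0 = (2, 10, 10).
v_1 = A·v_0 = (8, 3, 4).
v_2 = A·v_1 = (4, 2, 4).
v_3 = A·v_2 = (2, 8, 6).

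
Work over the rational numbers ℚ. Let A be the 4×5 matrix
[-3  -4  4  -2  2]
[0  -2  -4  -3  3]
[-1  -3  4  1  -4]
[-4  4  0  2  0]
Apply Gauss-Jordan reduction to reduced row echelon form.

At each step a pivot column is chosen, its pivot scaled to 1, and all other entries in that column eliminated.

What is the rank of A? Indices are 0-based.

rank = 4

step 1: normalize row 0 (÷-3) = (1, 4/3, -4/3, 2/3, -2/3)
  row 2: subtract -1×row0 = (0, -5/3, 8/3, 5/3, -14/3)
  row 3: subtract -4×row0 = (0, 28/3, -16/3, 14/3, -8/3)
step 2: normalize row 1 (÷-2) = (0, 1, 2, 3/2, -3/2)
  row 0: subtract 4/3×row1 = (1, 0, -4, -4/3, 4/3)
  row 2: subtract -5/3×row1 = (0, 0, 6, 25/6, -43/6)
  row 3: subtract 28/3×row1 = (0, 0, -24, -28/3, 34/3)
step 3: normalize row 2 (÷6) = (0, 0, 1, 25/36, -43/36)
  row 0: subtract -4×row2 = (1, 0, 0, 13/9, -31/9)
  row 1: subtract 2×row2 = (0, 1, 0, 1/9, 8/9)
  row 3: subtract -24×row2 = (0, 0, 0, 22/3, -52/3)
step 4: normalize row 3 (÷22/3) = (0, 0, 0, 1, -26/11)
  row 0: subtract 13/9×row3 = (1, 0, 0, 0, -1/33)
  row 1: subtract 1/9×row3 = (0, 1, 0, 0, 38/33)
  row 2: subtract 25/36×row3 = (0, 0, 1, 0, 59/132)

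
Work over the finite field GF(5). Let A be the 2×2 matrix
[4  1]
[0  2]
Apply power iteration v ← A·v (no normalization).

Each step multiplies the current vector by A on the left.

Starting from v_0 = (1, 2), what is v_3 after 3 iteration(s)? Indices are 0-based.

v_0 = (1, 2).
v_1 = A·v_0 = (1, 4).
v_2 = A·v_1 = (3, 3).
v_3 = A·v_2 = (0, 1).

v_3 = (0, 1)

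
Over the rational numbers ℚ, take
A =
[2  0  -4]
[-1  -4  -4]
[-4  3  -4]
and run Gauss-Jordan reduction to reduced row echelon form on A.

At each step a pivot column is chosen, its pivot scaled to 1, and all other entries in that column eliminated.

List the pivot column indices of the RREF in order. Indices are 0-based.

pivot columns: 0, 1, 2

pivot(0,0)=2: scale R0 → (1, 0, -2)
  clear (1,0): R1 −= (-1)R0 → (0, -4, -6)
  clear (2,0): R2 −= (-4)R0 → (0, 3, -12)
pivot(1,1)=-4: scale R1 → (0, 1, 3/2)
  clear (2,1): R2 −= (3)R1 → (0, 0, -33/2)
pivot(2,2)=-33/2: scale R2 → (0, 0, 1)
  clear (0,2): R0 −= (-2)R2 → (1, 0, 0)
  clear (1,2): R1 −= (3/2)R2 → (0, 1, 0)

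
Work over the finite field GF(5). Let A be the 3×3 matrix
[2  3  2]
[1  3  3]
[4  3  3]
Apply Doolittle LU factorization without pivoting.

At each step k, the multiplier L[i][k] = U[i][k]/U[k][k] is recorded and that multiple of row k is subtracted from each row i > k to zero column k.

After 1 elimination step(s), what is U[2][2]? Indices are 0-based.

k=0: U[0][0]=2
  eliminate (1,0): mult=3, new row 1: (0, 4, 2); set L[1][0]=3
  eliminate (2,0): mult=2, new row 2: (0, 2, 4); set L[2][0]=2

U[2][2] = 4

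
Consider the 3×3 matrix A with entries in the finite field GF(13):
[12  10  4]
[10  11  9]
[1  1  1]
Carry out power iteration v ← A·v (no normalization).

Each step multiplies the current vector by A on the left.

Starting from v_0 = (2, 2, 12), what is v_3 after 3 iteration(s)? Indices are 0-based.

v_0 = (2, 2, 12).
v_1 = A·v_0 = (1, 7, 3).
v_2 = A·v_1 = (3, 10, 11).
v_3 = A·v_2 = (11, 5, 11).

v_3 = (11, 5, 11)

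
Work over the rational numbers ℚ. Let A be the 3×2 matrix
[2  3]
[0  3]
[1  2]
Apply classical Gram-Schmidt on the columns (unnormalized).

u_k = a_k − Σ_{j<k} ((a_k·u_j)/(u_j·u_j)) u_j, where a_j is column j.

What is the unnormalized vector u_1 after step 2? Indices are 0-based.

u_1 = (-1/5, 3, 2/5)

Step 1: u_0 = a_0 = (2, 0, 1).
Step 2: u_1 = a_1 − (8/5)·u_0 = (-1/5, 3, 2/5).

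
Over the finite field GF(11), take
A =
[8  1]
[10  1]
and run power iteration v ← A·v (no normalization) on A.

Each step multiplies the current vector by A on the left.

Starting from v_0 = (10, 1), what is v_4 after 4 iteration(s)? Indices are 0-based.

v_4 = (1, 2)

v_0 = (10, 1).
v_1 = A·v_0 = (4, 2).
v_2 = A·v_1 = (1, 9).
v_3 = A·v_2 = (6, 8).
v_4 = A·v_3 = (1, 2).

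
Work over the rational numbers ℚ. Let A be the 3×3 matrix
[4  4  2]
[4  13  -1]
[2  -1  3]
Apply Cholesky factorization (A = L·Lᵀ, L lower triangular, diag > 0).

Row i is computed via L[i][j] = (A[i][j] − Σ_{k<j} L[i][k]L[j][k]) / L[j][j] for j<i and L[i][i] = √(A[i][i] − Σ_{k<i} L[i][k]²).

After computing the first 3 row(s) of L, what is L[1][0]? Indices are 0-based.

Step 1: L[0][0] = √(4) = 2.
  L[1][0] = (4) / L[0][0] = 2.
Step 2: L[1][1] = √(9) = 3.
  L[2][0] = (2) / L[0][0] = 1.
  L[2][1] = (-3) / L[1][1] = -1.
Step 3: L[2][2] = √(1) = 1.

L[1][0] = 2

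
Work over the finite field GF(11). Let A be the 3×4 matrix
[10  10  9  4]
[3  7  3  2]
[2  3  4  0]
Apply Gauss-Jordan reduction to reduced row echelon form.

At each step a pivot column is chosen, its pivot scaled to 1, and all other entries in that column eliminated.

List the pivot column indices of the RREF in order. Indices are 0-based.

pivot columns: 0, 1, 2

pivot(0,0)=10: scale R0 → (1, 1, 2, 7)
  clear (1,0): R1 −= (3)R0 → (0, 4, 8, 3)
  clear (2,0): R2 −= (2)R0 → (0, 1, 0, 8)
pivot(1,1)=4: scale R1 → (0, 1, 2, 9)
  clear (0,1): R0 −= (1)R1 → (1, 0, 0, 9)
  clear (2,1): R2 −= (1)R1 → (0, 0, 9, 10)
pivot(2,2)=9: scale R2 → (0, 0, 1, 6)
  clear (1,2): R1 −= (2)R2 → (0, 1, 0, 8)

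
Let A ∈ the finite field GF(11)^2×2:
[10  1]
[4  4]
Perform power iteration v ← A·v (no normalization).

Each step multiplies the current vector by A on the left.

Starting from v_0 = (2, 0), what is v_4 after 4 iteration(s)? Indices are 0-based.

v_0 = (2, 0).
v_1 = A·v_0 = (9, 8).
v_2 = A·v_1 = (10, 2).
v_3 = A·v_2 = (3, 4).
v_4 = A·v_3 = (1, 6).

v_4 = (1, 6)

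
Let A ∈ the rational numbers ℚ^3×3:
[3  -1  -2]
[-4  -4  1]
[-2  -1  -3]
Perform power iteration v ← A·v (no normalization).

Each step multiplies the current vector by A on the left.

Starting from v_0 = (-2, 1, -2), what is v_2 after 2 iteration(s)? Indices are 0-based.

v_0 = (-2, 1, -2).
v_1 = A·v_0 = (-3, 2, 9).
v_2 = A·v_1 = (-29, 13, -23).

v_2 = (-29, 13, -23)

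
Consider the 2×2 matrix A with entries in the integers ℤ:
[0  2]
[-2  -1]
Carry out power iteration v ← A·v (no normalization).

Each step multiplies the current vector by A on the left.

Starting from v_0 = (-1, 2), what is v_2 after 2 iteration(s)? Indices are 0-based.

v_2 = (0, -8)

v_0 = (-1, 2).
v_1 = A·v_0 = (4, 0).
v_2 = A·v_1 = (0, -8).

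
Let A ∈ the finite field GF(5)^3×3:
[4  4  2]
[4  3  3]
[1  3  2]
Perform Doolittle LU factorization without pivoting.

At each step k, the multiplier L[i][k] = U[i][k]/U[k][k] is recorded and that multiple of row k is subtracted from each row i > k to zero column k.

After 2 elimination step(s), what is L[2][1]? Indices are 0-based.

k=0: U[0][0]=4
  eliminate (1,0): mult=1, new row 1: (0, 4, 1); set L[1][0]=1
  eliminate (2,0): mult=4, new row 2: (0, 2, 4); set L[2][0]=4
k=1: U[1][1]=4
  eliminate (2,1): mult=3, new row 2: (0, 0, 1); set L[2][1]=3

L[2][1] = 3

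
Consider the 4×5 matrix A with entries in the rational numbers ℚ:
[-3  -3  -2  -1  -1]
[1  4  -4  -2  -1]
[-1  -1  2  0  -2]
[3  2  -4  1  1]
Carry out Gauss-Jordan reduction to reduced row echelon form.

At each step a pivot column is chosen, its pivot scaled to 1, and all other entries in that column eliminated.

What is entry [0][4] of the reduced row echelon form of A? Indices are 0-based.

pivot(0,0)=-3: scale R0 → (1, 1, 2/3, 1/3, 1/3)
  clear (1,0): R1 −= (1)R0 → (0, 3, -14/3, -7/3, -4/3)
  clear (2,0): R2 −= (-1)R0 → (0, 0, 8/3, 1/3, -5/3)
  clear (3,0): R3 −= (3)R0 → (0, -1, -6, 0, 0)
pivot(1,1)=3: scale R1 → (0, 1, -14/9, -7/9, -4/9)
  clear (0,1): R0 −= (1)R1 → (1, 0, 20/9, 10/9, 7/9)
  clear (3,1): R3 −= (-1)R1 → (0, 0, -68/9, -7/9, -4/9)
pivot(2,2)=8/3: scale R2 → (0, 0, 1, 1/8, -5/8)
  clear (0,2): R0 −= (20/9)R2 → (1, 0, 0, 5/6, 13/6)
  clear (1,2): R1 −= (-14/9)R2 → (0, 1, 0, -7/12, -17/12)
  clear (3,2): R3 −= (-68/9)R2 → (0, 0, 0, 1/6, -31/6)
pivot(3,3)=1/6: scale R3 → (0, 0, 0, 1, -31)
  clear (0,3): R0 −= (5/6)R3 → (1, 0, 0, 0, 28)
  clear (1,3): R1 −= (-7/12)R3 → (0, 1, 0, 0, -39/2)
  clear (2,3): R2 −= (1/8)R3 → (0, 0, 1, 0, 13/4)

M[0][4] = 28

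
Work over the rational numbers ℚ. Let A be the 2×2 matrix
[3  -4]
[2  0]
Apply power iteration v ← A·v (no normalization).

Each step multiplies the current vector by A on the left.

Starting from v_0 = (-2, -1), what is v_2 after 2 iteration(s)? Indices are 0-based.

v_2 = (10, -4)

v_0 = (-2, -1).
v_1 = A·v_0 = (-2, -4).
v_2 = A·v_1 = (10, -4).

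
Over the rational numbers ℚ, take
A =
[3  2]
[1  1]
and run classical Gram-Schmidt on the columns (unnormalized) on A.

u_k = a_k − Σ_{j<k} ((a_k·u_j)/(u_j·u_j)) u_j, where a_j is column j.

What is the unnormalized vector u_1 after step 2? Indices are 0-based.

Step 1: u_0 = a_0 = (3, 1).
Step 2: u_1 = a_1 − (7/10)·u_0 = (-1/10, 3/10).

u_1 = (-1/10, 3/10)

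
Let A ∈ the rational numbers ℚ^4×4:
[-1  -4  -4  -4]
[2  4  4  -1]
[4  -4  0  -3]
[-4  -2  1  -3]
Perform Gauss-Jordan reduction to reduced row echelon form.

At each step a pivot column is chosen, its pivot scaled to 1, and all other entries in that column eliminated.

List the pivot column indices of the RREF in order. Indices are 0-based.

pivot columns: 0, 1, 2, 3

step 1: normalize row 0 (÷-1) = (1, 4, 4, 4)
  row 1: subtract 2×row0 = (0, -4, -4, -9)
  row 2: subtract 4×row0 = (0, -20, -16, -19)
  row 3: subtract -4×row0 = (0, 14, 17, 13)
step 2: normalize row 1 (÷-4) = (0, 1, 1, 9/4)
  row 0: subtract 4×row1 = (1, 0, 0, -5)
  row 2: subtract -20×row1 = (0, 0, 4, 26)
  row 3: subtract 14×row1 = (0, 0, 3, -37/2)
step 3: normalize row 2 (÷4) = (0, 0, 1, 13/2)
  row 1: subtract 1×row2 = (0, 1, 0, -17/4)
  row 3: subtract 3×row2 = (0, 0, 0, -38)
step 4: normalize row 3 (÷-38) = (0, 0, 0, 1)
  row 0: subtract -5×row3 = (1, 0, 0, 0)
  row 1: subtract -17/4×row3 = (0, 1, 0, 0)
  row 2: subtract 13/2×row3 = (0, 0, 1, 0)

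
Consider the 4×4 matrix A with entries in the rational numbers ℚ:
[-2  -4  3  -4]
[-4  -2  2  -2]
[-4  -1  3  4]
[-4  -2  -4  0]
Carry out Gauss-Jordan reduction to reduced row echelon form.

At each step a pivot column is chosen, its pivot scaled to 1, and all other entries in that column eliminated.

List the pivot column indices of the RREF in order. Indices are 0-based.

[1] R0 /= -2  ⇒  (1, 2, -3/2, 2)
     R1 -= -4·R0  ⇒  (0, 6, -4, 6)
     R2 -= -4·R0  ⇒  (0, 7, -3, 12)
     R3 -= -4·R0  ⇒  (0, 6, -10, 8)
[2] R1 /= 6  ⇒  (0, 1, -2/3, 1)
     R0 -= 2·R1  ⇒  (1, 0, -1/6, 0)
     R2 -= 7·R1  ⇒  (0, 0, 5/3, 5)
     R3 -= 6·R1  ⇒  (0, 0, -6, 2)
[3] R2 /= 5/3  ⇒  (0, 0, 1, 3)
     R0 -= -1/6·R2  ⇒  (1, 0, 0, 1/2)
     R1 -= -2/3·R2  ⇒  (0, 1, 0, 3)
     R3 -= -6·R2  ⇒  (0, 0, 0, 20)
[4] R3 /= 20  ⇒  (0, 0, 0, 1)
     R0 -= 1/2·R3  ⇒  (1, 0, 0, 0)
     R1 -= 3·R3  ⇒  (0, 1, 0, 0)
     R2 -= 3·R3  ⇒  (0, 0, 1, 0)

pivot columns: 0, 1, 2, 3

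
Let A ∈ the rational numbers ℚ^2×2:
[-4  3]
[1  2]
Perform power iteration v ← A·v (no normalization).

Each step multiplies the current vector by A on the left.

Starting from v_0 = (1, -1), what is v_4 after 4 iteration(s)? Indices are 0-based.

v_4 = (529, -113)

v_0 = (1, -1).
v_1 = A·v_0 = (-7, -1).
v_2 = A·v_1 = (25, -9).
v_3 = A·v_2 = (-127, 7).
v_4 = A·v_3 = (529, -113).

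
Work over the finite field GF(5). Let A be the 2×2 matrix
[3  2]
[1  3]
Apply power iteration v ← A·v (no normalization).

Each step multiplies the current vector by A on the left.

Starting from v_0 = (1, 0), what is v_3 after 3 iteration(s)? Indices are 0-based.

v_0 = (1, 0).
v_1 = A·v_0 = (3, 1).
v_2 = A·v_1 = (1, 1).
v_3 = A·v_2 = (0, 4).

v_3 = (0, 4)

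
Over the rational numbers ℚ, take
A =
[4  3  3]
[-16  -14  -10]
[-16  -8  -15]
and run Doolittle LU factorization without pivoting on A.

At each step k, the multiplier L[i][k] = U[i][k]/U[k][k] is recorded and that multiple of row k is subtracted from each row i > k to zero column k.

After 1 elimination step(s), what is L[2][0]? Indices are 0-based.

L[2][0] = -4

k=0: U[0][0]=4
  eliminate (1,0): mult=-4, new row 1: (0, -2, 2); set L[1][0]=-4
  eliminate (2,0): mult=-4, new row 2: (0, 4, -3); set L[2][0]=-4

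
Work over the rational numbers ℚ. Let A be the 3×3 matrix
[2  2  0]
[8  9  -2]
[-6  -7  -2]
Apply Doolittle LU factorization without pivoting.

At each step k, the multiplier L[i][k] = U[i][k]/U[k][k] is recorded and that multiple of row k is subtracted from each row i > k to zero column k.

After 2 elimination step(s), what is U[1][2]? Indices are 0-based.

U[1][2] = -2

[col 0] pivot 2
  R1 -= 4*R0 → (0, 1, -2)  (L[1][0] := 4)
  R2 -= -3*R0 → (0, -1, -2)  (L[2][0] := -3)
[col 1] pivot 1
  R2 -= -1*R1 → (0, 0, -4)  (L[2][1] := -1)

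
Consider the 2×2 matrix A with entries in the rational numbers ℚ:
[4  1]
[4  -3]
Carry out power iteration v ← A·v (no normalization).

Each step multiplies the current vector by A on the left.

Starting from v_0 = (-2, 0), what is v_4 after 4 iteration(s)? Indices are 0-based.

v_0 = (-2, 0).
v_1 = A·v_0 = (-8, -8).
v_2 = A·v_1 = (-40, -8).
v_3 = A·v_2 = (-168, -136).
v_4 = A·v_3 = (-808, -264).

v_4 = (-808, -264)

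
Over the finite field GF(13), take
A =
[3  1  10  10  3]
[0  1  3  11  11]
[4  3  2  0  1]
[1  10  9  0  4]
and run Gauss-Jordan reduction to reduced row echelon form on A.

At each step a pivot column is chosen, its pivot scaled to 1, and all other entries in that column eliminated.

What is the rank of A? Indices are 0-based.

step 1: normalize row 0 (÷3) = (1, 9, 12, 12, 1)
  row 2: subtract 4×row0 = (0, 6, 6, 4, 10)
  row 3: subtract 1×row0 = (0, 1, 10, 1, 3)
step 2: normalize row 1 (÷1) = (0, 1, 3, 11, 11)
  row 0: subtract 9×row1 = (1, 0, 11, 4, 6)
  row 2: subtract 6×row1 = (0, 0, 1, 3, 9)
  row 3: subtract 1×row1 = (0, 0, 7, 3, 5)
step 3: normalize row 2 (÷1) = (0, 0, 1, 3, 9)
  row 0: subtract 11×row2 = (1, 0, 0, 10, 11)
  row 1: subtract 3×row2 = (0, 1, 0, 2, 10)
  row 3: subtract 7×row2 = (0, 0, 0, 8, 7)
step 4: normalize row 3 (÷8) = (0, 0, 0, 1, 9)
  row 0: subtract 10×row3 = (1, 0, 0, 0, 12)
  row 1: subtract 2×row3 = (0, 1, 0, 0, 5)
  row 2: subtract 3×row3 = (0, 0, 1, 0, 8)

rank = 4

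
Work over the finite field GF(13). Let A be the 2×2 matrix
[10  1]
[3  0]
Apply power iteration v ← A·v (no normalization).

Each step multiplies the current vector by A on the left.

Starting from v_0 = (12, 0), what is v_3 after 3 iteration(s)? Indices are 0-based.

v_3 = (6, 3)

v_0 = (12, 0).
v_1 = A·v_0 = (3, 10).
v_2 = A·v_1 = (1, 9).
v_3 = A·v_2 = (6, 3).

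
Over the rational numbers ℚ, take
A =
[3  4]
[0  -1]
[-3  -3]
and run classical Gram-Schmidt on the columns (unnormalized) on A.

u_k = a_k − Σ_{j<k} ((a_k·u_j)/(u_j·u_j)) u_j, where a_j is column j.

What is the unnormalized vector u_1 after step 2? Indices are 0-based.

u_1 = (1/2, -1, 1/2)

Step 1: u_0 = a_0 = (3, 0, -3).
Step 2: u_1 = a_1 − (7/6)·u_0 = (1/2, -1, 1/2).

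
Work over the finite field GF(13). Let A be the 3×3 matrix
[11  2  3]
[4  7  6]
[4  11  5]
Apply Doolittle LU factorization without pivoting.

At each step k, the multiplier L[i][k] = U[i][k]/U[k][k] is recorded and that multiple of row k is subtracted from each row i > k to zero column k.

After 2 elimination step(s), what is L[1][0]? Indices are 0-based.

[col 0] pivot 11
  R1 -= 11*R0 → (0, 11, 12)  (L[1][0] := 11)
  R2 -= 11*R0 → (0, 2, 11)  (L[2][0] := 11)
[col 1] pivot 11
  R2 -= 12*R1 → (0, 0, 10)  (L[2][1] := 12)

L[1][0] = 11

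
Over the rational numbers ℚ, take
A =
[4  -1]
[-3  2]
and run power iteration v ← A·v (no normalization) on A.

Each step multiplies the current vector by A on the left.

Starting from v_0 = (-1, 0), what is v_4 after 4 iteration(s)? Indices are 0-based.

v_0 = (-1, 0).
v_1 = A·v_0 = (-4, 3).
v_2 = A·v_1 = (-19, 18).
v_3 = A·v_2 = (-94, 93).
v_4 = A·v_3 = (-469, 468).

v_4 = (-469, 468)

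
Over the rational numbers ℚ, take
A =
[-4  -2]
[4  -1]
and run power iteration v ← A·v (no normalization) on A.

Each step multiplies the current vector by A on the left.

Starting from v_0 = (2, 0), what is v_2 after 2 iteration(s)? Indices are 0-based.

v_0 = (2, 0).
v_1 = A·v_0 = (-8, 8).
v_2 = A·v_1 = (16, -40).

v_2 = (16, -40)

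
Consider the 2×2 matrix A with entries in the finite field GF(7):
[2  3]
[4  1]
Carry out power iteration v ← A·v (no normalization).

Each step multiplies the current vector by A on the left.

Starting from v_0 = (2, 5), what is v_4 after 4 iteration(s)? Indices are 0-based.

v_4 = (3, 2)

v_0 = (2, 5).
v_1 = A·v_0 = (5, 6).
v_2 = A·v_1 = (0, 5).
v_3 = A·v_2 = (1, 5).
v_4 = A·v_3 = (3, 2).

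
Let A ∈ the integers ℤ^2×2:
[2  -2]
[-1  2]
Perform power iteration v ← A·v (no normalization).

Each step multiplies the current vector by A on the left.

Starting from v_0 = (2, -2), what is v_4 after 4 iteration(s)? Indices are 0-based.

v_0 = (2, -2).
v_1 = A·v_0 = (8, -6).
v_2 = A·v_1 = (28, -20).
v_3 = A·v_2 = (96, -68).
v_4 = A·v_3 = (328, -232).

v_4 = (328, -232)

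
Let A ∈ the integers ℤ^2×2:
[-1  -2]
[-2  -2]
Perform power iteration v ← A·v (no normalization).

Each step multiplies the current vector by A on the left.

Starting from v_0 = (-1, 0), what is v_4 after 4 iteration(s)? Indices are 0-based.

v_4 = (-61, -78)

v_0 = (-1, 0).
v_1 = A·v_0 = (1, 2).
v_2 = A·v_1 = (-5, -6).
v_3 = A·v_2 = (17, 22).
v_4 = A·v_3 = (-61, -78).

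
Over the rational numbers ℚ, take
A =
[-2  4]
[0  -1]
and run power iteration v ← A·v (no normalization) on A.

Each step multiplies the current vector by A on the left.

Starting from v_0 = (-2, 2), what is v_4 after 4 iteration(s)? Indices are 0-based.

v_0 = (-2, 2).
v_1 = A·v_0 = (12, -2).
v_2 = A·v_1 = (-32, 2).
v_3 = A·v_2 = (72, -2).
v_4 = A·v_3 = (-152, 2).

v_4 = (-152, 2)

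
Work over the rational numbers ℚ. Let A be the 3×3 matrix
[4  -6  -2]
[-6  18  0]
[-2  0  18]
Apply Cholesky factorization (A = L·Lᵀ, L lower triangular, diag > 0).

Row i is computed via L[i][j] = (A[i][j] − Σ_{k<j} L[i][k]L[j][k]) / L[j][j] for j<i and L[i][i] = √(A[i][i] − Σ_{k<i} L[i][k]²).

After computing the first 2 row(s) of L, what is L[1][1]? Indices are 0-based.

Step 1: L[0][0] = √(4) = 2.
  L[1][0] = (-6) / L[0][0] = -3.
Step 2: L[1][1] = √(9) = 3.

L[1][1] = 3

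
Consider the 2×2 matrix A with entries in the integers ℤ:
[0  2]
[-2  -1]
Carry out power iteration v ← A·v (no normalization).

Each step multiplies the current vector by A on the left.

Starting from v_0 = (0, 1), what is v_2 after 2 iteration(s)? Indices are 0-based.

v_0 = (0, 1).
v_1 = A·v_0 = (2, -1).
v_2 = A·v_1 = (-2, -3).

v_2 = (-2, -3)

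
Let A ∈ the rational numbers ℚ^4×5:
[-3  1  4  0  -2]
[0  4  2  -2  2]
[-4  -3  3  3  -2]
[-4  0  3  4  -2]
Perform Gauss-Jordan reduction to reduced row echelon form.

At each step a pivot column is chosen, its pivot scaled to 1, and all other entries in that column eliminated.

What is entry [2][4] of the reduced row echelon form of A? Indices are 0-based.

pivot(0,0)=-3: scale R0 → (1, -1/3, -4/3, 0, 2/3)
  clear (2,0): R2 −= (-4)R0 → (0, -13/3, -7/3, 3, 2/3)
  clear (3,0): R3 −= (-4)R0 → (0, -4/3, -7/3, 4, 2/3)
pivot(1,1)=4: scale R1 → (0, 1, 1/2, -1/2, 1/2)
  clear (0,1): R0 −= (-1/3)R1 → (1, 0, -7/6, -1/6, 5/6)
  clear (2,1): R2 −= (-13/3)R1 → (0, 0, -1/6, 5/6, 17/6)
  clear (3,1): R3 −= (-4/3)R1 → (0, 0, -5/3, 10/3, 4/3)
pivot(2,2)=-1/6: scale R2 → (0, 0, 1, -5, -17)
  clear (0,2): R0 −= (-7/6)R2 → (1, 0, 0, -6, -19)
  clear (1,2): R1 −= (1/2)R2 → (0, 1, 0, 2, 9)
  clear (3,2): R3 −= (-5/3)R2 → (0, 0, 0, -5, -27)
pivot(3,3)=-5: scale R3 → (0, 0, 0, 1, 27/5)
  clear (0,3): R0 −= (-6)R3 → (1, 0, 0, 0, 67/5)
  clear (1,3): R1 −= (2)R3 → (0, 1, 0, 0, -9/5)
  clear (2,3): R2 −= (-5)R3 → (0, 0, 1, 0, 10)

M[2][4] = 10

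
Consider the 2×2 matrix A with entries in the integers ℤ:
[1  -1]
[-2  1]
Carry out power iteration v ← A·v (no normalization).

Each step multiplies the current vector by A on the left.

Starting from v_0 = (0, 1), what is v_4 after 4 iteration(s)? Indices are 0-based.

v_0 = (0, 1).
v_1 = A·v_0 = (-1, 1).
v_2 = A·v_1 = (-2, 3).
v_3 = A·v_2 = (-5, 7).
v_4 = A·v_3 = (-12, 17).

v_4 = (-12, 17)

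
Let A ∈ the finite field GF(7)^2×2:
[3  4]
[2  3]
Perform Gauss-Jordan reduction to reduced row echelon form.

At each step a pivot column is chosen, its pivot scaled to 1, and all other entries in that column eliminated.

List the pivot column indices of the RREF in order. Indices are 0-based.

pivot columns: 0, 1

step 1: normalize row 0 (÷3) = (1, 6)
  row 1: subtract 2×row0 = (0, 5)
step 2: normalize row 1 (÷5) = (0, 1)
  row 0: subtract 6×row1 = (1, 0)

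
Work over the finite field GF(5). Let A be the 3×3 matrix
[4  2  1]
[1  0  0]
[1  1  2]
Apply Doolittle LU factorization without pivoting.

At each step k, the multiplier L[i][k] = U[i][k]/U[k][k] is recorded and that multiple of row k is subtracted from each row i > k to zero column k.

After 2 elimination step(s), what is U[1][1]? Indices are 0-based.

U[1][1] = 2

Step 1: pivot at (0,0) is 4.
  row1 ← row1 − (4)·row0  ⇒  L[1][0]=4, U row1=(0, 2, 1)
  row2 ← row2 − (4)·row0  ⇒  L[2][0]=4, U row2=(0, 3, 3)
Step 2: pivot at (1,1) is 2.
  row2 ← row2 − (4)·row1  ⇒  L[2][1]=4, U row2=(0, 0, 4)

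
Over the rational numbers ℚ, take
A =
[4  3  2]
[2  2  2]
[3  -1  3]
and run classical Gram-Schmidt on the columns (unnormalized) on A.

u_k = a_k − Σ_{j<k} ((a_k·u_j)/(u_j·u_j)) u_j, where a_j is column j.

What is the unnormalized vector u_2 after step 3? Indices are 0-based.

u_2 = (-128/237, 208/237, 32/237)

Step 1: u_0 = a_0 = (4, 2, 3).
Step 2: u_1 = a_1 − (13/29)·u_0 = (35/29, 32/29, -68/29).
Step 3: u_2 = a_2 − (21/29)·u_0 − (-70/237)·u_1 = (-128/237, 208/237, 32/237).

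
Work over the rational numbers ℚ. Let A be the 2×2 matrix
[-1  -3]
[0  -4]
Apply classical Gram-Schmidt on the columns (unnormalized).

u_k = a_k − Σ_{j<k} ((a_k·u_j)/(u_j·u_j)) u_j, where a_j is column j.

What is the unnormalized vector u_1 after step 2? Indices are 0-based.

u_1 = (0, -4)

Step 1: u_0 = a_0 = (-1, 0).
Step 2: u_1 = a_1 − (3)·u_0 = (0, -4).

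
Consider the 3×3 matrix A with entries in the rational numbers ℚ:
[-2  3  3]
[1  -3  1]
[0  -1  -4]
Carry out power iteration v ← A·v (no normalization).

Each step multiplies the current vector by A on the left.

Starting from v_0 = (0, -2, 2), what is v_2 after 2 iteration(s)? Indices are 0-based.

v_2 = (6, -30, 16)

v_0 = (0, -2, 2).
v_1 = A·v_0 = (0, 8, -6).
v_2 = A·v_1 = (6, -30, 16).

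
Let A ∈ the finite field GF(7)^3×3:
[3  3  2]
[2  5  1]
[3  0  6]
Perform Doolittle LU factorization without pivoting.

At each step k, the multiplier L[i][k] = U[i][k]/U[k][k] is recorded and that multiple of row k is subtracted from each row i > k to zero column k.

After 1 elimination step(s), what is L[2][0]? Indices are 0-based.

L[2][0] = 1

Step 1: pivot at (0,0) is 3.
  row1 ← row1 − (3)·row0  ⇒  L[1][0]=3, U row1=(0, 3, 2)
  row2 ← row2 − (1)·row0  ⇒  L[2][0]=1, U row2=(0, 4, 4)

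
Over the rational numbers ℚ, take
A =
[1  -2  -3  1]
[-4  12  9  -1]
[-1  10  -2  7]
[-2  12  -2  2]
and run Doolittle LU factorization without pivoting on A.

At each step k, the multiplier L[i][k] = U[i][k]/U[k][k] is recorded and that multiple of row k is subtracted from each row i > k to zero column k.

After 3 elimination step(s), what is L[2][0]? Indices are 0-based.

L[2][0] = -1

[col 0] pivot 1
  R1 -= -4*R0 → (0, 4, -3, 3)  (L[1][0] := -4)
  R2 -= -1*R0 → (0, 8, -5, 8)  (L[2][0] := -1)
  R3 -= -2*R0 → (0, 8, -8, 4)  (L[3][0] := -2)
[col 1] pivot 4
  R2 -= 2*R1 → (0, 0, 1, 2)  (L[2][1] := 2)
  R3 -= 2*R1 → (0, 0, -2, -2)  (L[3][1] := 2)
[col 2] pivot 1
  R3 -= -2*R2 → (0, 0, 0, 2)  (L[3][2] := -2)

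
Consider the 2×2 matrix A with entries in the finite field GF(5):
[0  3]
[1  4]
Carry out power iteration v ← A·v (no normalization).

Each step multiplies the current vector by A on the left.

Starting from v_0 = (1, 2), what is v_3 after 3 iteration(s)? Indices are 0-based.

v_0 = (1, 2).
v_1 = A·v_0 = (1, 4).
v_2 = A·v_1 = (2, 2).
v_3 = A·v_2 = (1, 0).

v_3 = (1, 0)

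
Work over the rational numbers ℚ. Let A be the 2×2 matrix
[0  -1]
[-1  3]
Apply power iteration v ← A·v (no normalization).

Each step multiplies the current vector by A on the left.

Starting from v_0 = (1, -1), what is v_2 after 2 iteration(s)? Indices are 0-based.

v_0 = (1, -1).
v_1 = A·v_0 = (1, -4).
v_2 = A·v_1 = (4, -13).

v_2 = (4, -13)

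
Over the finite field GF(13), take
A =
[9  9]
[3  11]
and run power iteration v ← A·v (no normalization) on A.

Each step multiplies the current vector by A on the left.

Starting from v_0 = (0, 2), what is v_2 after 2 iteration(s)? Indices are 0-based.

v_0 = (0, 2).
v_1 = A·v_0 = (5, 9).
v_2 = A·v_1 = (9, 10).

v_2 = (9, 10)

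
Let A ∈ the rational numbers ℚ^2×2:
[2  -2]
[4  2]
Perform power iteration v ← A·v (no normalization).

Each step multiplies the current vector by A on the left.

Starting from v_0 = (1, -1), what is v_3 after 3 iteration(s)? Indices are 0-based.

v_0 = (1, -1).
v_1 = A·v_0 = (4, 2).
v_2 = A·v_1 = (4, 20).
v_3 = A·v_2 = (-32, 56).

v_3 = (-32, 56)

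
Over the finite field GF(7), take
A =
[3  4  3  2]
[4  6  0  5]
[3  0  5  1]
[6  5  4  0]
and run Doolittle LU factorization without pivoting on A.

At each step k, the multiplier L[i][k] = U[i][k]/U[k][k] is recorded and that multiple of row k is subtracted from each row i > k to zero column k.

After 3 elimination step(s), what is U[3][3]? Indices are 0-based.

k=0: U[0][0]=3
  eliminate (1,0): mult=6, new row 1: (0, 3, 3, 0); set L[1][0]=6
  eliminate (2,0): mult=1, new row 2: (0, 3, 2, 6); set L[2][0]=1
  eliminate (3,0): mult=2, new row 3: (0, 4, 5, 3); set L[3][0]=2
k=1: U[1][1]=3
  eliminate (2,1): mult=1, new row 2: (0, 0, 6, 6); set L[2][1]=1
  eliminate (3,1): mult=6, new row 3: (0, 0, 1, 3); set L[3][1]=6
k=2: U[2][2]=6
  eliminate (3,2): mult=6, new row 3: (0, 0, 0, 2); set L[3][2]=6

U[3][3] = 2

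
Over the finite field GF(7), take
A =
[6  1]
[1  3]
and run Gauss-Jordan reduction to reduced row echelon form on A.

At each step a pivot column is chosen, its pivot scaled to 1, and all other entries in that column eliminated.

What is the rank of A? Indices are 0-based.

rank = 2

step 1: normalize row 0 (÷6) = (1, 6)
  row 1: subtract 1×row0 = (0, 4)
step 2: normalize row 1 (÷4) = (0, 1)
  row 0: subtract 6×row1 = (1, 0)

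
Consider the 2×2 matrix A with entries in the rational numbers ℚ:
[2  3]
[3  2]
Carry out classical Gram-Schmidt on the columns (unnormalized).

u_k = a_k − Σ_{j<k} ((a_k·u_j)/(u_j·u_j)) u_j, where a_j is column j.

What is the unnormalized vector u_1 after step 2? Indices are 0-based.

Step 1: u_0 = a_0 = (2, 3).
Step 2: u_1 = a_1 − (12/13)·u_0 = (15/13, -10/13).

u_1 = (15/13, -10/13)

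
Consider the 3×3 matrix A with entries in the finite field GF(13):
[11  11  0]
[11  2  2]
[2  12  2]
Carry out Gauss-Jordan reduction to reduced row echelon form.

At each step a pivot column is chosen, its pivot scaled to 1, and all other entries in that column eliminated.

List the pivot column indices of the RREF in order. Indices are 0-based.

[1] R0 /= 11  ⇒  (1, 1, 0)
     R1 -= 11·R0  ⇒  (0, 4, 2)
     R2 -= 2·R0  ⇒  (0, 10, 2)
[2] R1 /= 4  ⇒  (0, 1, 7)
     R0 -= 1·R1  ⇒  (1, 0, 6)
     R2 -= 10·R1  ⇒  (0, 0, 10)
[3] R2 /= 10  ⇒  (0, 0, 1)
     R0 -= 6·R2  ⇒  (1, 0, 0)
     R1 -= 7·R2  ⇒  (0, 1, 0)

pivot columns: 0, 1, 2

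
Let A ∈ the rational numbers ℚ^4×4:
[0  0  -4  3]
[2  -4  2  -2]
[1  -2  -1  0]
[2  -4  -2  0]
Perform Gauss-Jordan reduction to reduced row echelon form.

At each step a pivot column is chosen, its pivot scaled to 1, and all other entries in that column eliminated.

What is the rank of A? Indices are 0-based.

rank = 3

pivot(0,0): swap R0↔R1
pivot(0,0)=2: scale R0 → (1, -2, 1, -1)
  clear (2,0): R2 −= (1)R0 → (0, 0, -2, 1)
  clear (3,0): R3 −= (2)R0 → (0, 0, -4, 2)
col 1: no nonzero at/below row 1; advance.
pivot(1,2)=-4: scale R1 → (0, 0, 1, -3/4)
  clear (0,2): R0 −= (1)R1 → (1, -2, 0, -1/4)
  clear (2,2): R2 −= (-2)R1 → (0, 0, 0, -1/2)
  clear (3,2): R3 −= (-4)R1 → (0, 0, 0, -1)
pivot(2,3)=-1/2: scale R2 → (0, 0, 0, 1)
  clear (0,3): R0 −= (-1/4)R2 → (1, -2, 0, 0)
  clear (1,3): R1 −= (-3/4)R2 → (0, 0, 1, 0)
  clear (3,3): R3 −= (-1)R2 → (0, 0, 0, 0)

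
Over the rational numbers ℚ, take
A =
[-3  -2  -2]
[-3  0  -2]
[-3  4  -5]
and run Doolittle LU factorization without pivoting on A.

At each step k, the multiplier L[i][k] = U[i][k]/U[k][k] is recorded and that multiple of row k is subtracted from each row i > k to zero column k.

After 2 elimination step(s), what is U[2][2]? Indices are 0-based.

k=0: U[0][0]=-3
  eliminate (1,0): mult=1, new row 1: (0, 2, 0); set L[1][0]=1
  eliminate (2,0): mult=1, new row 2: (0, 6, -3); set L[2][0]=1
k=1: U[1][1]=2
  eliminate (2,1): mult=3, new row 2: (0, 0, -3); set L[2][1]=3

U[2][2] = -3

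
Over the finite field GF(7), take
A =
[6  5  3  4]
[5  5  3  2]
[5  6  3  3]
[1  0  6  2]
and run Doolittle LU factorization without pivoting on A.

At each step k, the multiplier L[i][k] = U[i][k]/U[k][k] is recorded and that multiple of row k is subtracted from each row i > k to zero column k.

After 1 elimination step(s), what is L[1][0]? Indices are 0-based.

L[1][0] = 2

k=0: U[0][0]=6
  eliminate (1,0): mult=2, new row 1: (0, 2, 4, 1); set L[1][0]=2
  eliminate (2,0): mult=2, new row 2: (0, 3, 4, 2); set L[2][0]=2
  eliminate (3,0): mult=6, new row 3: (0, 5, 2, 6); set L[3][0]=6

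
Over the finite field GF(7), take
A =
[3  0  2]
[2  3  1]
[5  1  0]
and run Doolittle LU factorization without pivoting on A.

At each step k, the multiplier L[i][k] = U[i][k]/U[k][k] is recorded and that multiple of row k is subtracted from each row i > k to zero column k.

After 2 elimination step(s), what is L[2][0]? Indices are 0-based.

k=0: U[0][0]=3
  eliminate (1,0): mult=3, new row 1: (0, 3, 2); set L[1][0]=3
  eliminate (2,0): mult=4, new row 2: (0, 1, 6); set L[2][0]=4
k=1: U[1][1]=3
  eliminate (2,1): mult=5, new row 2: (0, 0, 3); set L[2][1]=5

L[2][0] = 4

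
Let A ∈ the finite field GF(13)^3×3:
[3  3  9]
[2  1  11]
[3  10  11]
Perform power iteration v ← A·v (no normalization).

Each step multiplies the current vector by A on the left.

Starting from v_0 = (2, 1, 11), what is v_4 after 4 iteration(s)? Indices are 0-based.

v_4 = (5, 1, 9)

v_0 = (2, 1, 11).
v_1 = A·v_0 = (4, 9, 7).
v_2 = A·v_1 = (11, 3, 10).
v_3 = A·v_2 = (2, 5, 4).
v_4 = A·v_3 = (5, 1, 9).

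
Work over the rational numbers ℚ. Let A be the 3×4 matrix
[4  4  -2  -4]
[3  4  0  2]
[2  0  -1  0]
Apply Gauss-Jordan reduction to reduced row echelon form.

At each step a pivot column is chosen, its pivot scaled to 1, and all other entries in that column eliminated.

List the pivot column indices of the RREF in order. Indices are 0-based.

pivot columns: 0, 1, 2

pivot(0,0)=4: scale R0 → (1, 1, -1/2, -1)
  clear (1,0): R1 −= (3)R0 → (0, 1, 3/2, 5)
  clear (2,0): R2 −= (2)R0 → (0, -2, 0, 2)
pivot(1,1)=1: scale R1 → (0, 1, 3/2, 5)
  clear (0,1): R0 −= (1)R1 → (1, 0, -2, -6)
  clear (2,1): R2 −= (-2)R1 → (0, 0, 3, 12)
pivot(2,2)=3: scale R2 → (0, 0, 1, 4)
  clear (0,2): R0 −= (-2)R2 → (1, 0, 0, 2)
  clear (1,2): R1 −= (3/2)R2 → (0, 1, 0, -1)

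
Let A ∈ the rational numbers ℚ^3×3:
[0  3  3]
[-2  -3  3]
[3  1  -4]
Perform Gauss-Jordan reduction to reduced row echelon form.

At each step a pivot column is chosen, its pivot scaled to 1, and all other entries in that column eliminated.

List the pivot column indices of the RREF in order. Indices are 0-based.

pivot(0,0): swap R0↔R1
pivot(0,0)=-2: scale R0 → (1, 3/2, -3/2)
  clear (2,0): R2 −= (3)R0 → (0, -7/2, 1/2)
pivot(1,1)=3: scale R1 → (0, 1, 1)
  clear (0,1): R0 −= (3/2)R1 → (1, 0, -3)
  clear (2,1): R2 −= (-7/2)R1 → (0, 0, 4)
pivot(2,2)=4: scale R2 → (0, 0, 1)
  clear (0,2): R0 −= (-3)R2 → (1, 0, 0)
  clear (1,2): R1 −= (1)R2 → (0, 1, 0)

pivot columns: 0, 1, 2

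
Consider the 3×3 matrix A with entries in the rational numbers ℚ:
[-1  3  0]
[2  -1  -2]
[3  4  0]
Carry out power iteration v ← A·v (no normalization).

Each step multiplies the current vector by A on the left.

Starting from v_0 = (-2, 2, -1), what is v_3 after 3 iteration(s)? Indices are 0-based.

v_3 = (68, -72, 4)

v_0 = (-2, 2, -1).
v_1 = A·v_0 = (8, -4, 2).
v_2 = A·v_1 = (-20, 16, 8).
v_3 = A·v_2 = (68, -72, 4).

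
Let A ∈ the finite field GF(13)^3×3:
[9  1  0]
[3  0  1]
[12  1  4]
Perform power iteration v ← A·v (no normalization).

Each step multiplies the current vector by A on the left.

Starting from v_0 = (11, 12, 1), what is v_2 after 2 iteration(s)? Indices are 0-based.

v_0 = (11, 12, 1).
v_1 = A·v_0 = (7, 8, 5).
v_2 = A·v_1 = (6, 0, 8).

v_2 = (6, 0, 8)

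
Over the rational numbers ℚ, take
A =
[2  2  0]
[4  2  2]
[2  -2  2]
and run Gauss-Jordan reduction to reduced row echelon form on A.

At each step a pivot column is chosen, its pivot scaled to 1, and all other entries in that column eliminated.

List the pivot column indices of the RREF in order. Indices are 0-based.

pivot columns: 0, 1, 2

step 1: normalize row 0 (÷2) = (1, 1, 0)
  row 1: subtract 4×row0 = (0, -2, 2)
  row 2: subtract 2×row0 = (0, -4, 2)
step 2: normalize row 1 (÷-2) = (0, 1, -1)
  row 0: subtract 1×row1 = (1, 0, 1)
  row 2: subtract -4×row1 = (0, 0, -2)
step 3: normalize row 2 (÷-2) = (0, 0, 1)
  row 0: subtract 1×row2 = (1, 0, 0)
  row 1: subtract -1×row2 = (0, 1, 0)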